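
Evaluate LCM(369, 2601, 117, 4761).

733370157

lcm(369, 2601) = 369·2601/gcd = 959769/9 = 106641
lcm(106641, 117) = 106641·117/gcd = 12476997/9 = 1386333
lcm(1386333, 4761) = 1386333·4761/gcd = 6600331413/9 = 733370157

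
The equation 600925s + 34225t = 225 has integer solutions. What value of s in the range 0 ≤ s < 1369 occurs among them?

gcd(600925, 34225) = 25 (Euclid: 600925 = 17·34225 + 19100; 34225 = 1·19100 + 15125; 19100 = 1·15125 + 3975; 15125 = 3·3975 + 3200; 3975 = 1·3200 + 775; 3200 = 4·775 + 100; 775 = 7·100 + 75; 100 = 1·75 + 25; 75 = 3·25 + 0), and 25 | 225.
Extended Euclid: 600925·(-353) + 34225·(6198) = 25. Scale by 9: s₀ = -3177.
General solution s = s₀ + 1369k; reducing mod 1369 gives s = 930 (and t = -16329).

930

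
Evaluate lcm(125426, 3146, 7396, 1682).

613591306091764

125426 = 2 · 7 · 17² · 31; 3146 = 2 · 11² · 13; 7396 = 2² · 43²; 1682 = 2 · 29²
lcm takes max exponent of each prime: 2² · 7 · 11² · 13 · 17² · 29² · 31 · 43² = 613591306091764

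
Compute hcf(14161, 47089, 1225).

49

14161 = 7² · 17²; 47089 = 7² · 31²; 1225 = 5² · 7²
gcd takes min exponent of each prime: 7² = 49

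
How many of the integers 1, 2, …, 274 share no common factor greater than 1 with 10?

10 = 2·5. Inclusion–exclusion on these primes:
274 − ⌊274/2⌋ − ⌊274/5⌋ + ⌊274/10⌋ = 110

110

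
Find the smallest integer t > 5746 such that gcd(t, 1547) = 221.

5967

1547 = 221·7. Any t with gcd(t, 1547) = 221 is a multiple of 221, say 221s, with s coprime to 7.
Need s > 5746/221, so s ≥ 27. First s ≥ 27 with gcd(s, 7) = 1 is s = 27. Thus t = 221·27 = 5967.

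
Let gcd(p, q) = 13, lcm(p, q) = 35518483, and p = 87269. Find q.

Using pq = gcd(p,q)·lcm(p,q) = 13·35518483 = 461740279, we get q = 461740279/87269 = 5291.

5291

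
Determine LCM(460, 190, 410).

460 = 2² · 5 · 23; 190 = 2 · 5 · 19; 410 = 2 · 5 · 41
lcm takes max exponent of each prime: 2² · 5 · 19 · 23 · 41 = 358340

358340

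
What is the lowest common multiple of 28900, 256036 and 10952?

lcm(28900, 256036) = 28900·256036/gcd = 7399440400/4 = 1849860100
lcm(1849860100, 10952) = 1849860100·10952/gcd = 20259667815200/4 = 5064916953800

5064916953800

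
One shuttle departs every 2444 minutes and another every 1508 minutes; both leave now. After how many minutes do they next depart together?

gcd first: 2444 = 1·1508 + 936; 1508 = 1·936 + 572; 936 = 1·572 + 364; 572 = 1·364 + 208; 364 = 1·208 + 156; 208 = 1·156 + 52; 156 = 3·52 + 0 → gcd = 52
lcm = 2444·1508/gcd = 3685552/52 = 70876

70876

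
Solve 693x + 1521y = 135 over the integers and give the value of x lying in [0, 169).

gcd(693, 1521) = 9 (Euclid: 1521 = 2·693 + 135; 693 = 5·135 + 18; 135 = 7·18 + 9; 18 = 2·9 + 0), and 9 | 135.
Extended Euclid: 693·(-79) + 1521·(36) = 9. Scale by 15: x₀ = -1185.
General solution x = x₀ + 169t; reducing mod 169 gives x = 167 (and y = -76).

167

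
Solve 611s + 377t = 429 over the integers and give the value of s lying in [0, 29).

26

Euclid: 611 = 1·377 + 234; 377 = 1·234 + 143; 234 = 1·143 + 91; 143 = 1·91 + 52; 91 = 1·52 + 39; 52 = 1·39 + 13; 39 = 3·13 + 0 → gcd = 13; 429 = 13·33.
Back-substitution yields 611·(-8) + 377·(13) = 13, so one solution is s = -8·33 = -264, t = 13·33 = 429.
Solutions in s differ by 377/13 = 29; the one in [0, 29) is -264 mod 29 = 26.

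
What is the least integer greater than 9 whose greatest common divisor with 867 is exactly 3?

gcd(k, 867) = 3 forces 3 | k; write k = 3s. Then gcd(3s, 3·289) = 3·gcd(s, 289), so need gcd(s, 289) = 1.
3s > 9 gives s ≥ 4. The least s ≥ 4 coprime to 289 is 4, so k = 3·4 = 12.

12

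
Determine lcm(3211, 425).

1364675

3211 = 13² · 19; 425 = 5² · 17
max exponents: 5² · 13² · 17 · 19 = 1364675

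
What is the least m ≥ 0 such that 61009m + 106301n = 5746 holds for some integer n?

Euclid: 106301 = 1·61009 + 45292; 61009 = 1·45292 + 15717; 45292 = 2·15717 + 13858; 15717 = 1·13858 + 1859; 13858 = 7·1859 + 845; 1859 = 2·845 + 169; 845 = 5·169 + 0 → gcd = 169; 5746 = 169·34.
Back-substitution yields 61009·(115) + 106301·(-66) = 169, so one solution is m = 115·34 = 3910, n = -66·34 = -2244.
Solutions in m differ by 106301/169 = 629; the one in [0, 629) is 3910 mod 629 = 136.

136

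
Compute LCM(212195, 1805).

212195 = 5 · 31 · 37²; 1805 = 5 · 19²
max exponents: 5 · 19² · 31 · 37² = 76602395

76602395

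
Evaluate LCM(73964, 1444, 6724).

26701004

73964 = 2² · 11 · 41²; 1444 = 2² · 19²; 6724 = 2² · 41²
lcm takes max exponent of each prime: 2² · 11 · 19² · 41² = 26701004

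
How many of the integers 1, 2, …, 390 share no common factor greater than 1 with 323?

349

323 = 17·19. Inclusion–exclusion on these primes:
390 − ⌊390/17⌋ − ⌊390/19⌋ + ⌊390/323⌋ = 349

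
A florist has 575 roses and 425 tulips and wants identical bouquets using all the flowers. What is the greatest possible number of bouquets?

575 = 5² · 23
425 = 5² · 17
Common: 5² = 25

25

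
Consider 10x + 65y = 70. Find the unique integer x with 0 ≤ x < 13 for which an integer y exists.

gcd(10, 65) = 5 (Euclid: 65 = 6·10 + 5; 10 = 2·5 + 0), and 5 | 70.
Extended Euclid: 10·(-6) + 65·(1) = 5. Scale by 14: x₀ = -84.
General solution x = x₀ + 13t; reducing mod 13 gives x = 7 (and y = 0).

7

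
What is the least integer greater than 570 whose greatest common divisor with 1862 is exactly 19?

589

Multiples of 19 above 570: 19·31, 19·32, … . Need the cofactor coprime to 1862/19 = 98.
Checking s = 31, 32, … the first with gcd(s, 98) = 1 is s = 31, giving 589.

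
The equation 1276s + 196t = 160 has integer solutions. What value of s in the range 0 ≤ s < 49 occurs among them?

31

Reduce mod 196: 1276s ≡ 160 (mod 196). With g = gcd(1276, 196) = 4 dividing 160, divide through: 319s ≡ 40 (mod 49).
Since gcd(319, 49) = 1, s ≡ 40·(319)⁻¹ ≡ 31 (mod 49). Smallest non-negative: 31.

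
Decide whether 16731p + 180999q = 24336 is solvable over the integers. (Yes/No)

Yes

gcd(16731, 180999): 180999 = 10·16731 + 13689; 16731 = 1·13689 + 3042; 13689 = 4·3042 + 1521; 3042 = 2·1521 + 0 → 1521
1521 divides 24336, so a solution exists.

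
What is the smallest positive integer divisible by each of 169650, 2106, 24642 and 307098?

169650 = 2 · 3² · 5² · 13 · 29; 2106 = 2 · 3⁴ · 13; 24642 = 2 · 3² · 37²; 307098 = 2 · 3³ · 11² · 47
lcm takes max exponent of each prime: 2 · 3⁴ · 5² · 11² · 13 · 29 · 37² · 47 = 11887295255550

11887295255550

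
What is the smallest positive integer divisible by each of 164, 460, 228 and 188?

164 = 2² · 41; 460 = 2² · 5 · 23; 228 = 2² · 3 · 19; 188 = 2² · 47
lcm takes max exponent of each prime: 2² · 3 · 5 · 19 · 23 · 41 · 47 = 50525940

50525940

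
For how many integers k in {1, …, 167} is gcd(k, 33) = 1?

102

33 = 3·11. Inclusion–exclusion on these primes:
167 − ⌊167/3⌋ − ⌊167/11⌋ + ⌊167/33⌋ = 102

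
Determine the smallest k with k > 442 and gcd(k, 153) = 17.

gcd(k, 153) = 17 forces 17 | k; write k = 17s. Then gcd(17s, 17·9) = 17·gcd(s, 9), so need gcd(s, 9) = 1.
17s > 442 gives s ≥ 27. The least s ≥ 27 coprime to 9 is 28, so k = 17·28 = 476.

476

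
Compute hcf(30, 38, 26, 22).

2

gcd(30, 38): 38 = 1·30 + 8; 30 = 3·8 + 6; 8 = 1·6 + 2; 6 = 3·2 + 0 → 2
gcd(2, 26): 26 = 13·2 + 0 → 2
gcd(2, 22): 22 = 11·2 + 0 → 2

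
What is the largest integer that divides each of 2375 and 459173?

19

Euclid: 459173 = 193·2375 + 798; 2375 = 2·798 + 779; 798 = 1·779 + 19; 779 = 41·19 + 0. Last nonzero remainder: 19.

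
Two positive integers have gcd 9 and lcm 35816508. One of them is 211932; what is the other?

1521

u·v = gcd·lcm = 9·35816508 = 322348572, so v = 322348572/211932 = 1521.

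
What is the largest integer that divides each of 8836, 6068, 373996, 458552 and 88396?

4

8836 = 2² · 47²; 6068 = 2² · 37 · 41; 373996 = 2² · 7 · 19² · 37; 458552 = 2³ · 31 · 43²; 88396 = 2² · 7² · 11 · 41
gcd takes min exponent of each prime: 2² = 4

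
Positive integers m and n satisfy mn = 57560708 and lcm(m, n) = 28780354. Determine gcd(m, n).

2

gcd·lcm = product, so gcd = 57560708/28780354 = 2.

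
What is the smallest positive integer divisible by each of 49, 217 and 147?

49 = 7²; 217 = 7 · 31; 147 = 3 · 7²
lcm takes max exponent of each prime: 3 · 7² · 31 = 4557

4557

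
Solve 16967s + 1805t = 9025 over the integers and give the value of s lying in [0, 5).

0

gcd(16967, 1805) = 361 (Euclid: 16967 = 9·1805 + 722; 1805 = 2·722 + 361; 722 = 2·361 + 0), and 361 | 9025.
Extended Euclid: 16967·(-2) + 1805·(19) = 361. Scale by 25: s₀ = -50.
General solution s = s₀ + 5k; reducing mod 5 gives s = 0 (and t = 5).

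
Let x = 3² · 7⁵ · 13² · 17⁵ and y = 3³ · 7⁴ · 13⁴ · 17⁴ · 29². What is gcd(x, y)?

305012093841

min exponent per shared prime: 3² · 7⁴ · 13² · 17⁴ = 305012093841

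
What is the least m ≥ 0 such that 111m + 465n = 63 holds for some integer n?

143

gcd(111, 465) = 3 (Euclid: 465 = 4·111 + 21; 111 = 5·21 + 6; 21 = 3·6 + 3; 6 = 2·3 + 0), and 3 | 63.
Extended Euclid: 111·(-67) + 465·(16) = 3. Scale by 21: m₀ = -1407.
General solution m = m₀ + 155t; reducing mod 155 gives m = 143 (and n = -34).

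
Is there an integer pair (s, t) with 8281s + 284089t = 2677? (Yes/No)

No

By Bézout, 8281s + 284089t = 2677 has integer solutions iff gcd(8281, 284089) | 2677.
Euclid: 284089 = 34·8281 + 2535; 8281 = 3·2535 + 676; 2535 = 3·676 + 507; 676 = 1·507 + 169; 507 = 3·169 + 0. gcd = 169; 2677 mod 169 = 142. No.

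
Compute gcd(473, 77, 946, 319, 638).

11

473 = 11 · 43; 77 = 7 · 11; 946 = 2 · 11 · 43; 319 = 11 · 29; 638 = 2 · 11 · 29
gcd takes min exponent of each prime: 11 = 11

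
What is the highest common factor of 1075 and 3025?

1075 = 5² · 43
3025 = 5² · 11²
Common: 5² = 25

25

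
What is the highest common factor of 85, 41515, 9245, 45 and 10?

gcd(85, 41515): 41515 = 488·85 + 35; 85 = 2·35 + 15; 35 = 2·15 + 5; 15 = 3·5 + 0 → 5
gcd(5, 9245): 9245 = 1849·5 + 0 → 5
gcd(5, 45): 45 = 9·5 + 0 → 5
gcd(5, 10): 10 = 2·5 + 0 → 5

5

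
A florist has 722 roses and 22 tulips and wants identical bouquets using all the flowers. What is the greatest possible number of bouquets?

Euclid: 722 = 32·22 + 18; 22 = 1·18 + 4; 18 = 4·4 + 2; 4 = 2·2 + 0. Last nonzero remainder: 2.

2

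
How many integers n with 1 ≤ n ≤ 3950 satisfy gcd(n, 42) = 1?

Prime factors of 42: 2, 3, 7. Count integers ≤ 3950 divisible by none of them.
By inclusion–exclusion: 3950 − ⌊3950/2⌋ − ⌊3950/3⌋ − ⌊3950/7⌋ + ⌊3950/6⌋ + ⌊3950/14⌋ + ⌊3950/21⌋ − ⌊3950/42⌋ = 1129.

1129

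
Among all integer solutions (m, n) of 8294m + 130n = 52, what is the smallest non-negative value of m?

gcd(8294, 130) = 26 (Euclid: 8294 = 63·130 + 104; 130 = 1·104 + 26; 104 = 4·26 + 0), and 26 | 52.
Extended Euclid: 8294·(-1) + 130·(64) = 26. Scale by 2: m₀ = -2.
General solution m = m₀ + 5t; reducing mod 5 gives m = 3 (and n = -191).

3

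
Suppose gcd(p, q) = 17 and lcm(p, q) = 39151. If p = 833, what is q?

799

Using pq = gcd(p,q)·lcm(p,q) = 17·39151 = 665567, we get q = 665567/833 = 799.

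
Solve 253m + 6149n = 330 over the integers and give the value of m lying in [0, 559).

536

gcd(253, 6149) = 11 (Euclid: 6149 = 24·253 + 77; 253 = 3·77 + 22; 77 = 3·22 + 11; 22 = 2·11 + 0), and 11 | 330.
Extended Euclid: 253·(-243) + 6149·(10) = 11. Scale by 30: m₀ = -7290.
General solution m = m₀ + 559t; reducing mod 559 gives m = 536 (and n = -22).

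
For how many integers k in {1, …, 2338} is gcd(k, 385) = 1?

Prime factors of 385: 5, 7, 11. Count integers ≤ 2338 divisible by none of them.
By inclusion–exclusion: 2338 − ⌊2338/5⌋ − ⌊2338/7⌋ − ⌊2338/11⌋ + ⌊2338/35⌋ + ⌊2338/55⌋ + ⌊2338/77⌋ − ⌊2338/385⌋ = 1457.

1457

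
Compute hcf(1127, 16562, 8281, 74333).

gcd(1127, 16562): 16562 = 14·1127 + 784; 1127 = 1·784 + 343; 784 = 2·343 + 98; 343 = 3·98 + 49; 98 = 2·49 + 0 → 49
gcd(49, 8281): 8281 = 169·49 + 0 → 49
gcd(49, 74333): 74333 = 1517·49 + 0 → 49

49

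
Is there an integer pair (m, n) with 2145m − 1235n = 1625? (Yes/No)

By Bézout, 2145m − 1235n = 1625 has integer solutions iff gcd(2145, 1235) | 1625.
Euclid: 2145 = 1·1235 + 910; 1235 = 1·910 + 325; 910 = 2·325 + 260; 325 = 1·260 + 65; 260 = 4·65 + 0. gcd = 65; 1625 mod 65 = 0. Yes.

Yes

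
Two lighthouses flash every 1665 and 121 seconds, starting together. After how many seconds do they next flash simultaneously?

1665 = 3² · 5 · 37; 121 = 11²
max exponents: 3² · 5 · 11² · 37 = 201465

201465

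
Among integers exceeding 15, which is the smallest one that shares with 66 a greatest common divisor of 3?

21

Multiples of 3 above 15: 3·6, 3·7, … . Need the cofactor coprime to 66/3 = 22.
Checking s = 6, 7, … the first with gcd(s, 22) = 1 is s = 7, giving 21.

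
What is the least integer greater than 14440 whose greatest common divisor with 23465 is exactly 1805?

gcd(t, 23465) = 1805 forces 1805 | t; write t = 1805s. Then gcd(1805s, 1805·13) = 1805·gcd(s, 13), so need gcd(s, 13) = 1.
1805s > 14440 gives s ≥ 9. The least s ≥ 9 coprime to 13 is 9, so t = 1805·9 = 16245.

16245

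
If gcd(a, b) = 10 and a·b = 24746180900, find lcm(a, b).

gcd·lcm = product, so lcm = 24746180900/10 = 2474618090.

2474618090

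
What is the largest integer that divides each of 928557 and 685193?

1

928557 = 3³ · 7 · 17³
685193 = 23 · 31³
Common: 1 = 1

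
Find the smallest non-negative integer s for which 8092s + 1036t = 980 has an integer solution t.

32

gcd(8092, 1036) = 28 (Euclid: 8092 = 7·1036 + 840; 1036 = 1·840 + 196; 840 = 4·196 + 56; 196 = 3·56 + 28; 56 = 2·28 + 0), and 28 | 980.
Extended Euclid: 8092·(-16) + 1036·(125) = 28. Scale by 35: s₀ = -560.
General solution s = s₀ + 37k; reducing mod 37 gives s = 32 (and t = -249).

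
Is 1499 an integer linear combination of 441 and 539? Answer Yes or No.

No

By Bézout, 441p + 539q = 1499 has integer solutions iff gcd(441, 539) | 1499.
Euclid: 539 = 1·441 + 98; 441 = 4·98 + 49; 98 = 2·49 + 0. gcd = 49; 1499 mod 49 = 29. No.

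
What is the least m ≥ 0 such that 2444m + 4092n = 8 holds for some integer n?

730

Reduce mod 4092: 2444m ≡ 8 (mod 4092). With g = gcd(2444, 4092) = 4 dividing 8, divide through: 611m ≡ 2 (mod 1023).
Since gcd(611, 1023) = 1, m ≡ 2·(611)⁻¹ ≡ 730 (mod 1023). Smallest non-negative: 730.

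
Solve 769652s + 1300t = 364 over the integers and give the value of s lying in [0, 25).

Euclid: 769652 = 592·1300 + 52; 1300 = 25·52 + 0 → gcd = 52; 364 = 52·7.
Back-substitution yields 769652·(1) + 1300·(-592) = 52, so one solution is s = 1·7 = 7, t = -592·7 = -4144.
Solutions in s differ by 1300/52 = 25; the one in [0, 25) is 7 mod 25 = 7.

7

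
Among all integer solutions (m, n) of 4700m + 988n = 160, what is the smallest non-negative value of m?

Reduce mod 988: 4700m ≡ 160 (mod 988). With g = gcd(4700, 988) = 4 dividing 160, divide through: 1175m ≡ 40 (mod 247).
Since gcd(1175, 247) = 1, m ≡ 40·(1175)⁻¹ ≡ 164 (mod 247). Smallest non-negative: 164.

164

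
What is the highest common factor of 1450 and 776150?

50

Euclid: 776150 = 535·1450 + 400; 1450 = 3·400 + 250; 400 = 1·250 + 150; 250 = 1·150 + 100; 150 = 1·100 + 50; 100 = 2·50 + 0. Last nonzero remainder: 50.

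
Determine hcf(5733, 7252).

49

Euclid: 7252 = 1·5733 + 1519; 5733 = 3·1519 + 1176; 1519 = 1·1176 + 343; 1176 = 3·343 + 147; 343 = 2·147 + 49; 147 = 3·49 + 0. Last nonzero remainder: 49.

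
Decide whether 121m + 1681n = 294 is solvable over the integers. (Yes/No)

By Bézout, 121m + 1681n = 294 has integer solutions iff gcd(121, 1681) | 294.
Euclid: 1681 = 13·121 + 108; 121 = 1·108 + 13; 108 = 8·13 + 4; 13 = 3·4 + 1; 4 = 4·1 + 0. gcd = 1; 294 mod 1 = 0. Yes.

Yes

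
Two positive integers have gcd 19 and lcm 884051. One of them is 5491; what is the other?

3059

u·v = gcd·lcm = 19·884051 = 16796969, so v = 16796969/5491 = 3059.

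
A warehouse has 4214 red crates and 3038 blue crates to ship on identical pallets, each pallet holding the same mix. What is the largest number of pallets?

4214 = 2 · 7² · 43
3038 = 2 · 7² · 31
Common: 2 · 7² = 98

98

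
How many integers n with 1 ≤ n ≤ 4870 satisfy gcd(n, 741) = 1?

2839

Prime factors of 741: 3, 13, 19. Count integers ≤ 4870 divisible by none of them.
By inclusion–exclusion: 4870 − ⌊4870/3⌋ − ⌊4870/13⌋ − ⌊4870/19⌋ + ⌊4870/39⌋ + ⌊4870/57⌋ + ⌊4870/247⌋ − ⌊4870/741⌋ = 2839.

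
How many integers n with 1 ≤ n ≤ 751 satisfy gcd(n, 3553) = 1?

609

3553 = 11·17·19. Inclusion–exclusion on these primes:
751 − ⌊751/11⌋ − ⌊751/17⌋ − ⌊751/19⌋ + ⌊751/187⌋ + ⌊751/209⌋ + ⌊751/323⌋ − ⌊751/3553⌋ = 609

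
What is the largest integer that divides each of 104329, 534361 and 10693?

289

gcd(104329, 534361): 534361 = 5·104329 + 12716; 104329 = 8·12716 + 2601; 12716 = 4·2601 + 2312; 2601 = 1·2312 + 289; 2312 = 8·289 + 0 → 289
gcd(289, 10693): 10693 = 37·289 + 0 → 289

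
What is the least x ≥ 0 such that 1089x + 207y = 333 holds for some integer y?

10

Reduce mod 207: 1089x ≡ 333 (mod 207). With g = gcd(1089, 207) = 9 dividing 333, divide through: 121x ≡ 37 (mod 23).
Since gcd(121, 23) = 1, x ≡ 37·(121)⁻¹ ≡ 10 (mod 23). Smallest non-negative: 10.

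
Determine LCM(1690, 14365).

28730

1690 = 2 · 5 · 13²; 14365 = 5 · 13² · 17
max exponents: 2 · 5 · 13² · 17 = 28730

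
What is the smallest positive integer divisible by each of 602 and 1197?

102942

gcd first: 1197 = 1·602 + 595; 602 = 1·595 + 7; 595 = 85·7 + 0 → gcd = 7
lcm = 602·1197/gcd = 720594/7 = 102942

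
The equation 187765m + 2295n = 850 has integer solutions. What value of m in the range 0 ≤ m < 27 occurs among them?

25

Reduce mod 2295: 187765m ≡ 850 (mod 2295). With g = gcd(187765, 2295) = 85 dividing 850, divide through: 2209m ≡ 10 (mod 27).
Since gcd(2209, 27) = 1, m ≡ 10·(2209)⁻¹ ≡ 25 (mod 27). Smallest non-negative: 25.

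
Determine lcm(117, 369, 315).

117 = 3² · 13; 369 = 3² · 41; 315 = 3² · 5 · 7
lcm takes max exponent of each prime: 3² · 5 · 7 · 13 · 41 = 167895

167895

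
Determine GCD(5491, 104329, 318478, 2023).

5491 = 17² · 19; 104329 = 17² · 19²; 318478 = 2 · 17² · 19 · 29; 2023 = 7 · 17²
gcd takes min exponent of each prime: 17² = 289

289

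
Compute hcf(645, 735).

15

Euclid: 735 = 1·645 + 90; 645 = 7·90 + 15; 90 = 6·15 + 0. Last nonzero remainder: 15.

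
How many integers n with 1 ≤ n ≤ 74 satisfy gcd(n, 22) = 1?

Prime factors of 22: 2, 11. Count integers ≤ 74 divisible by none of them.
By inclusion–exclusion: 74 − ⌊74/2⌋ − ⌊74/11⌋ + ⌊74/22⌋ = 34.

34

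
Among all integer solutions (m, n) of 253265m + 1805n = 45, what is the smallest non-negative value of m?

Euclid: 253265 = 140·1805 + 565; 1805 = 3·565 + 110; 565 = 5·110 + 15; 110 = 7·15 + 5; 15 = 3·5 + 0 → gcd = 5; 45 = 5·9.
Back-substitution yields 253265·(-115) + 1805·(16136) = 5, so one solution is m = -115·9 = -1035, n = 16136·9 = 145224.
Solutions in m differ by 1805/5 = 361; the one in [0, 361) is -1035 mod 361 = 48.

48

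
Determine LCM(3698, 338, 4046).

3698 = 2 · 43²; 338 = 2 · 13²; 4046 = 2 · 7 · 17²
lcm takes max exponent of each prime: 2 · 7 · 13² · 17² · 43² = 1264298126

1264298126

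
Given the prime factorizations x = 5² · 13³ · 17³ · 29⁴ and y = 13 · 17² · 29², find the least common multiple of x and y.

max exponent per prime: 5² · 13³ · 17³ · 29⁴ = 190857320048525

190857320048525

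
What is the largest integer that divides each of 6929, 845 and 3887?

6929 = 13² · 41; 845 = 5 · 13²; 3887 = 13² · 23
gcd takes min exponent of each prime: 13² = 169

169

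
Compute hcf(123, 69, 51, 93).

3

gcd(123, 69): 123 = 1·69 + 54; 69 = 1·54 + 15; 54 = 3·15 + 9; 15 = 1·9 + 6; 9 = 1·6 + 3; 6 = 2·3 + 0 → 3
gcd(3, 51): 51 = 17·3 + 0 → 3
gcd(3, 93): 93 = 31·3 + 0 → 3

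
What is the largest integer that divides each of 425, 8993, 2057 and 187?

gcd(425, 8993): 8993 = 21·425 + 68; 425 = 6·68 + 17; 68 = 4·17 + 0 → 17
gcd(17, 2057): 2057 = 121·17 + 0 → 17
gcd(17, 187): 187 = 11·17 + 0 → 17

17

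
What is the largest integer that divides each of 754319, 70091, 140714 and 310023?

19

754319 = 19 · 29 · 37²; 70091 = 7 · 17 · 19 · 31; 140714 = 2 · 7 · 19 · 23²; 310023 = 3² · 7² · 19 · 37
gcd takes min exponent of each prime: 19 = 19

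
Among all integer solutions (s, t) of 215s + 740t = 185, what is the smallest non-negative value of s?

gcd(215, 740) = 5 (Euclid: 740 = 3·215 + 95; 215 = 2·95 + 25; 95 = 3·25 + 20; 25 = 1·20 + 5; 20 = 4·5 + 0), and 5 | 185.
Extended Euclid: 215·(31) + 740·(-9) = 5. Scale by 37: s₀ = 1147.
General solution s = s₀ + 148k; reducing mod 148 gives s = 111 (and t = -32).

111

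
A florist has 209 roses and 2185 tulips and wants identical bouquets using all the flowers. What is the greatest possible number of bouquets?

Euclid: 2185 = 10·209 + 95; 209 = 2·95 + 19; 95 = 5·19 + 0. Last nonzero remainder: 19.

19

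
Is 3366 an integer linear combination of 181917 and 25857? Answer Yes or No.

gcd(181917, 25857): 181917 = 7·25857 + 918; 25857 = 28·918 + 153; 918 = 6·153 + 0 → 153
153 divides 3366, so a solution exists.

Yes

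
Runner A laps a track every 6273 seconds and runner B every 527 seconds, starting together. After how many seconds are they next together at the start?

194463

gcd first: 6273 = 11·527 + 476; 527 = 1·476 + 51; 476 = 9·51 + 17; 51 = 3·17 + 0 → gcd = 17
lcm = 6273·527/gcd = 3305871/17 = 194463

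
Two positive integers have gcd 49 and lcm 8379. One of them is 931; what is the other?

441

p·q = gcd·lcm = 49·8379 = 410571, so q = 410571/931 = 441.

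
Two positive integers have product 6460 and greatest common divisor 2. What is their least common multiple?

gcd·lcm = product, so lcm = 6460/2 = 3230.

3230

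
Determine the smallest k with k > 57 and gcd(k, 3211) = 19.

76

Multiples of 19 above 57: 19·4, 19·5, … . Need the cofactor coprime to 3211/19 = 169.
Checking s = 4, 5, … the first with gcd(s, 169) = 1 is s = 4, giving 76.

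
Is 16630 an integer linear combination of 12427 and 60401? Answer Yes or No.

By Bézout, 12427p + 60401q = 16630 has integer solutions iff gcd(12427, 60401) | 16630.
Euclid: 60401 = 4·12427 + 10693; 12427 = 1·10693 + 1734; 10693 = 6·1734 + 289; 1734 = 6·289 + 0. gcd = 289; 16630 mod 289 = 157. No.

No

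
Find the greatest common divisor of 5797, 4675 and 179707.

187

5797 = 11 · 17 · 31; 4675 = 5² · 11 · 17; 179707 = 11 · 17 · 31²
gcd takes min exponent of each prime: 11 · 17 = 187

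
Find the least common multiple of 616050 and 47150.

580935150

gcd first: 616050 = 13·47150 + 3100; 47150 = 15·3100 + 650; 3100 = 4·650 + 500; 650 = 1·500 + 150; 500 = 3·150 + 50; 150 = 3·50 + 0 → gcd = 50
lcm = 616050·47150/gcd = 29046757500/50 = 580935150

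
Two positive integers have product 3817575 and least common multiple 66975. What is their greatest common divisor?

57

From gcd × lcm = pq: gcd = 3817575 / 66975 = 57.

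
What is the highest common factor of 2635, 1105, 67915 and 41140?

85

gcd(2635, 1105): 2635 = 2·1105 + 425; 1105 = 2·425 + 255; 425 = 1·255 + 170; 255 = 1·170 + 85; 170 = 2·85 + 0 → 85
gcd(85, 67915): 67915 = 799·85 + 0 → 85
gcd(85, 41140): 41140 = 484·85 + 0 → 85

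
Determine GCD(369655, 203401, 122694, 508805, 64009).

121

gcd(369655, 203401): 369655 = 1·203401 + 166254; 203401 = 1·166254 + 37147; 166254 = 4·37147 + 17666; 37147 = 2·17666 + 1815; 17666 = 9·1815 + 1331; 1815 = 1·1331 + 484; 1331 = 2·484 + 363; 484 = 1·363 + 121; 363 = 3·121 + 0 → 121
gcd(121, 122694): 122694 = 1014·121 + 0 → 121
gcd(121, 508805): 508805 = 4205·121 + 0 → 121
gcd(121, 64009): 64009 = 529·121 + 0 → 121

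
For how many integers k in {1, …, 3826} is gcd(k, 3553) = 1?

3101

Prime factors of 3553: 11, 17, 19. Count integers ≤ 3826 divisible by none of them.
By inclusion–exclusion: 3826 − ⌊3826/11⌋ − ⌊3826/17⌋ − ⌊3826/19⌋ + ⌊3826/187⌋ + ⌊3826/209⌋ + ⌊3826/323⌋ − ⌊3826/3553⌋ = 3101.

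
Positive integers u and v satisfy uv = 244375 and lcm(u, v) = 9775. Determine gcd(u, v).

25

gcd·lcm = product, so gcd = 244375/9775 = 25.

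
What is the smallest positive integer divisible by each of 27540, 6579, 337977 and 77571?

442094194620

lcm(27540, 6579) = 27540·6579/gcd = 181185660/153 = 1184220
lcm(1184220, 337977) = 1184220·337977/gcd = 400239122940/153 = 2615941980
lcm(2615941980, 77571) = 2615941980·77571/gcd = 202921235330580/459 = 442094194620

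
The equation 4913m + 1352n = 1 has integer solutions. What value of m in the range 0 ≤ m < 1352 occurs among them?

gcd(4913, 1352) = 1 (Euclid: 4913 = 3·1352 + 857; 1352 = 1·857 + 495; 857 = 1·495 + 362; 495 = 1·362 + 133; 362 = 2·133 + 96; 133 = 1·96 + 37; 96 = 2·37 + 22; 37 = 1·22 + 15; 22 = 1·15 + 7; 15 = 2·7 + 1; 7 = 7·1 + 0), and 1 | 1.
Extended Euclid: 4913·(-183) + 1352·(665) = 1. Scale by 1: m₀ = -183.
General solution m = m₀ + 1352t; reducing mod 1352 gives m = 1169 (and n = -4248).

1169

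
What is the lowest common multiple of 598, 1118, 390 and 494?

lcm(598, 1118) = 598·1118/gcd = 668564/26 = 25714
lcm(25714, 390) = 25714·390/gcd = 10028460/26 = 385710
lcm(385710, 494) = 385710·494/gcd = 190540740/26 = 7328490

7328490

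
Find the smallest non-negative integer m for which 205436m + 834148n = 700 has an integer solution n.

10894

Euclid: 834148 = 4·205436 + 12404; 205436 = 16·12404 + 6972; 12404 = 1·6972 + 5432; 6972 = 1·5432 + 1540; 5432 = 3·1540 + 812; 1540 = 1·812 + 728; 812 = 1·728 + 84; 728 = 8·84 + 56; 84 = 1·56 + 28; 56 = 2·28 + 0 → gcd = 28; 700 = 28·25.
Back-substitution yields 205436·(-10289) + 834148·(2534) = 28, so one solution is m = -10289·25 = -257225, n = 2534·25 = 63350.
Solutions in m differ by 834148/28 = 29791; the one in [0, 29791) is -257225 mod 29791 = 10894.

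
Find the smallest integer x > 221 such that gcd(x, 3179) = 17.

gcd(x, 3179) = 17 forces 17 | x; write x = 17s. Then gcd(17s, 17·187) = 17·gcd(s, 187), so need gcd(s, 187) = 1.
17s > 221 gives s ≥ 14. The least s ≥ 14 coprime to 187 is 14, so x = 17·14 = 238.

238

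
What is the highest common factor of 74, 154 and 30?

2

gcd(74, 154): 154 = 2·74 + 6; 74 = 12·6 + 2; 6 = 3·2 + 0 → 2
gcd(2, 30): 30 = 15·2 + 0 → 2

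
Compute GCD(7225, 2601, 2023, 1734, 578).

289

7225 = 5² · 17²; 2601 = 3² · 17²; 2023 = 7 · 17²; 1734 = 2 · 3 · 17²; 578 = 2 · 17²
gcd takes min exponent of each prime: 17² = 289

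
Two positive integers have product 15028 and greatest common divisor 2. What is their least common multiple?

7514

For any two positive integers, gcd × lcm equals their product. Hence lcm = 15028 / 2 = 7514.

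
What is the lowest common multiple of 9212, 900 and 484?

250796700

9212 = 2² · 7² · 47; 900 = 2² · 3² · 5²; 484 = 2² · 11²
lcm takes max exponent of each prime: 2² · 3² · 5² · 7² · 11² · 47 = 250796700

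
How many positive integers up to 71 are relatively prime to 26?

33

Prime factors of 26: 2, 13. Count integers ≤ 71 divisible by none of them.
By inclusion–exclusion: 71 − ⌊71/2⌋ − ⌊71/13⌋ + ⌊71/26⌋ = 33.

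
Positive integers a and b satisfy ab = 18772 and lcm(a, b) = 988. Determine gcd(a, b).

gcd·lcm = product, so gcd = 18772/988 = 19.

19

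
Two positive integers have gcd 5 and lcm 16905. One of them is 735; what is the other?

p·q = gcd·lcm = 5·16905 = 84525, so q = 84525/735 = 115.

115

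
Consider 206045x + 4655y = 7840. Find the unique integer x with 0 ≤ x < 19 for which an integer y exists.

Euclid: 206045 = 44·4655 + 1225; 4655 = 3·1225 + 980; 1225 = 1·980 + 245; 980 = 4·245 + 0 → gcd = 245; 7840 = 245·32.
Back-substitution yields 206045·(4) + 4655·(-177) = 245, so one solution is x = 4·32 = 128, y = -177·32 = -5664.
Solutions in x differ by 4655/245 = 19; the one in [0, 19) is 128 mod 19 = 14.

14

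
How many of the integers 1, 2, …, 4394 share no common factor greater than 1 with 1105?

1105 = 5·13·17. Inclusion–exclusion on these primes:
4394 − ⌊4394/5⌋ − ⌊4394/13⌋ − ⌊4394/17⌋ + ⌊4394/65⌋ + ⌊4394/85⌋ + ⌊4394/221⌋ − ⌊4394/1105⌋ = 3054

3054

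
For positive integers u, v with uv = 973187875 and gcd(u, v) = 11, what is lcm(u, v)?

88471625

For any two positive integers, gcd × lcm equals their product. Hence lcm = 973187875 / 11 = 88471625.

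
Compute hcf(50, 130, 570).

50 = 2 · 5²; 130 = 2 · 5 · 13; 570 = 2 · 3 · 5 · 19
gcd takes min exponent of each prime: 2 · 5 = 10

10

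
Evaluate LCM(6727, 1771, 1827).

444203991

6727 = 7 · 31²; 1771 = 7 · 11 · 23; 1827 = 3² · 7 · 29
lcm takes max exponent of each prime: 3² · 7 · 11 · 23 · 29 · 31² = 444203991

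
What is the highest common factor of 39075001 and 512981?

Euclid: 39075001 = 76·512981 + 88445; 512981 = 5·88445 + 70756; 88445 = 1·70756 + 17689; 70756 = 4·17689 + 0. Last nonzero remainder: 17689.

17689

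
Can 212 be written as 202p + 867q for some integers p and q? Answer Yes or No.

Yes

By Bézout, 202p + 867q = 212 has integer solutions iff gcd(202, 867) | 212.
Euclid: 867 = 4·202 + 59; 202 = 3·59 + 25; 59 = 2·25 + 9; 25 = 2·9 + 7; 9 = 1·7 + 2; 7 = 3·2 + 1; 2 = 2·1 + 0. gcd = 1; 212 mod 1 = 0. Yes.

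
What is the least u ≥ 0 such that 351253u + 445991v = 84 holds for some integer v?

Reduce mod 445991: 351253u ≡ 84 (mod 445991). With g = gcd(351253, 445991) = 7 dividing 84, divide through: 50179u ≡ 12 (mod 63713).
Since gcd(50179, 63713) = 1, u ≡ 12·(50179)⁻¹ ≡ 61491 (mod 63713). Smallest non-negative: 61491.

61491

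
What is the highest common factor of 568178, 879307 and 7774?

169

gcd(568178, 879307): 879307 = 1·568178 + 311129; 568178 = 1·311129 + 257049; 311129 = 1·257049 + 54080; 257049 = 4·54080 + 40729; 54080 = 1·40729 + 13351; 40729 = 3·13351 + 676; 13351 = 19·676 + 507; 676 = 1·507 + 169; 507 = 3·169 + 0 → 169
gcd(169, 7774): 7774 = 46·169 + 0 → 169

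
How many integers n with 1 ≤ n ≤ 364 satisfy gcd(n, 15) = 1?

195

15 = 3·5. Inclusion–exclusion on these primes:
364 − ⌊364/3⌋ − ⌊364/5⌋ + ⌊364/15⌋ = 195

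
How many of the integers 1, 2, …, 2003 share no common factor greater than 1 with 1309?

1469

Prime factors of 1309: 7, 11, 17. Count integers ≤ 2003 divisible by none of them.
By inclusion–exclusion: 2003 − ⌊2003/7⌋ − ⌊2003/11⌋ − ⌊2003/17⌋ + ⌊2003/77⌋ + ⌊2003/119⌋ + ⌊2003/187⌋ − ⌊2003/1309⌋ = 1469.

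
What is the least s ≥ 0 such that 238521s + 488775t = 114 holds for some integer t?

gcd(238521, 488775) = 3 (Euclid: 488775 = 2·238521 + 11733; 238521 = 20·11733 + 3861; 11733 = 3·3861 + 150; 3861 = 25·150 + 111; 150 = 1·111 + 39; 111 = 2·39 + 33; 39 = 1·33 + 6; 33 = 5·6 + 3; 6 = 2·3 + 0), and 3 | 114.
Extended Euclid: 238521·(74943) + 488775·(-36572) = 3. Scale by 38: s₀ = 2847834.
General solution s = s₀ + 162925k; reducing mod 162925 gives s = 78109 (and t = -38117).

78109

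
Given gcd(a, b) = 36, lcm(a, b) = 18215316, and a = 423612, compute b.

1548

a·b = gcd·lcm = 36·18215316 = 655751376, so b = 655751376/423612 = 1548.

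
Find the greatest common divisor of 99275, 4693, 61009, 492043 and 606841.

361

gcd(99275, 4693): 99275 = 21·4693 + 722; 4693 = 6·722 + 361; 722 = 2·361 + 0 → 361
gcd(361, 61009): 61009 = 169·361 + 0 → 361
gcd(361, 492043): 492043 = 1363·361 + 0 → 361
gcd(361, 606841): 606841 = 1681·361 + 0 → 361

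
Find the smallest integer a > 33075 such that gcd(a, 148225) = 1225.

Multiples of 1225 above 33075: 1225·28, 1225·29, … . Need the cofactor coprime to 148225/1225 = 121.
Checking s = 28, 29, … the first with gcd(s, 121) = 1 is s = 28, giving 34300.

34300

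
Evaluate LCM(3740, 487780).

91214860

3740 = 2² · 5 · 11 · 17; 487780 = 2² · 5 · 29³
max exponents: 2² · 5 · 11 · 17 · 29³ = 91214860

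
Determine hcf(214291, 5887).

7

Euclid: 214291 = 36·5887 + 2359; 5887 = 2·2359 + 1169; 2359 = 2·1169 + 21; 1169 = 55·21 + 14; 21 = 1·14 + 7; 14 = 2·7 + 0. Last nonzero remainder: 7.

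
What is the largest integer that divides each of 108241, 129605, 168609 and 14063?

108241 = 7² · 47²; 129605 = 5 · 7² · 23²; 168609 = 3 · 7² · 31 · 37; 14063 = 7³ · 41
gcd takes min exponent of each prime: 7² = 49

49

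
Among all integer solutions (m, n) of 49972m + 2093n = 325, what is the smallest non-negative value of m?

39

Reduce mod 2093: 49972m ≡ 325 (mod 2093). With g = gcd(49972, 2093) = 13 dividing 325, divide through: 3844m ≡ 25 (mod 161).
Since gcd(3844, 161) = 1, m ≡ 25·(3844)⁻¹ ≡ 39 (mod 161). Smallest non-negative: 39.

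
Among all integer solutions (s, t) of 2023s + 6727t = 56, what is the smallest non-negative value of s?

Euclid: 6727 = 3·2023 + 658; 2023 = 3·658 + 49; 658 = 13·49 + 21; 49 = 2·21 + 7; 21 = 3·7 + 0 → gcd = 7; 56 = 7·8.
Back-substitution yields 2023·(276) + 6727·(-83) = 7, so one solution is s = 276·8 = 2208, t = -83·8 = -664.
Solutions in s differ by 6727/7 = 961; the one in [0, 961) is 2208 mod 961 = 286.

286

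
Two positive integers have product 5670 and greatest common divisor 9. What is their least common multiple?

630

For any two positive integers, gcd × lcm equals their product. Hence lcm = 5670 / 9 = 630.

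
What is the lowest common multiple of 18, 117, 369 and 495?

lcm(18, 117) = 18·117/gcd = 2106/9 = 234
lcm(234, 369) = 234·369/gcd = 86346/9 = 9594
lcm(9594, 495) = 9594·495/gcd = 4749030/9 = 527670

527670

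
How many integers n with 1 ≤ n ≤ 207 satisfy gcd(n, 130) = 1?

77

Prime factors of 130: 2, 5, 13. Count integers ≤ 207 divisible by none of them.
By inclusion–exclusion: 207 − ⌊207/2⌋ − ⌊207/5⌋ − ⌊207/13⌋ + ⌊207/10⌋ + ⌊207/26⌋ + ⌊207/65⌋ − ⌊207/130⌋ = 77.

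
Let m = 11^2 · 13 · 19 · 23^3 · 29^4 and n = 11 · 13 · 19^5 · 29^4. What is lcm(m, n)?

max exponent per prime: 11^2 · 13 · 19^5 · 23^3 · 29^4 = 33517546999525803929

33517546999525803929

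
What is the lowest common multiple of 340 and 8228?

41140

gcd first: 8228 = 24·340 + 68; 340 = 5·68 + 0 → gcd = 68
lcm = 340·8228/gcd = 2797520/68 = 41140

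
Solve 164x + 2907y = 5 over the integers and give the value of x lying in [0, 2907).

Reduce mod 2907: 164x ≡ 5 (mod 2907). With g = gcd(164, 2907) = 1 dividing 5, divide through: 164x ≡ 5 (mod 2907).
Since gcd(164, 2907) = 1, x ≡ 5·(164)⁻¹ ≡ 1294 (mod 2907). Smallest non-negative: 1294.

1294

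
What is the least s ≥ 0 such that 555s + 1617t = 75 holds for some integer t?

gcd(555, 1617) = 3 (Euclid: 1617 = 2·555 + 507; 555 = 1·507 + 48; 507 = 10·48 + 27; 48 = 1·27 + 21; 27 = 1·21 + 6; 21 = 3·6 + 3; 6 = 2·3 + 0), and 3 | 75.
Extended Euclid: 555·(236) + 1617·(-81) = 3. Scale by 25: s₀ = 5900.
General solution s = s₀ + 539k; reducing mod 539 gives s = 510 (and t = -175).

510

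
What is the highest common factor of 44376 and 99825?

3

44376 = 2³ · 3 · 43²
99825 = 3 · 5² · 11³
Common: 3 = 3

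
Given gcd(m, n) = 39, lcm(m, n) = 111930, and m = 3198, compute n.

m·n = gcd·lcm = 39·111930 = 4365270, so n = 4365270/3198 = 1365.

1365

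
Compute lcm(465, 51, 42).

110670

465 = 3 · 5 · 31; 51 = 3 · 17; 42 = 2 · 3 · 7
lcm takes max exponent of each prime: 2 · 3 · 5 · 7 · 17 · 31 = 110670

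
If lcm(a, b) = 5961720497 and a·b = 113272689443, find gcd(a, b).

19

From gcd × lcm = ab: gcd = 113272689443 / 5961720497 = 19.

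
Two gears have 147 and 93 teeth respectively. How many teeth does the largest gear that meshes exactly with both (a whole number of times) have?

3

Euclid: 147 = 1·93 + 54; 93 = 1·54 + 39; 54 = 1·39 + 15; 39 = 2·15 + 9; 15 = 1·9 + 6; 9 = 1·6 + 3; 6 = 2·3 + 0. Last nonzero remainder: 3.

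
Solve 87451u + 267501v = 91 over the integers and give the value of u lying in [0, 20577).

gcd(87451, 267501) = 13 (Euclid: 267501 = 3·87451 + 5148; 87451 = 16·5148 + 5083; 5148 = 1·5083 + 65; 5083 = 78·65 + 13; 65 = 5·13 + 0), and 13 | 91.
Extended Euclid: 87451·(4105) + 267501·(-1342) = 13. Scale by 7: u₀ = 28735.
General solution u = u₀ + 20577t; reducing mod 20577 gives u = 8158 (and v = -2667).

8158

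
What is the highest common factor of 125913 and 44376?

3

125913 = 3 · 19 · 47²
44376 = 2³ · 3 · 43²
Common: 3 = 3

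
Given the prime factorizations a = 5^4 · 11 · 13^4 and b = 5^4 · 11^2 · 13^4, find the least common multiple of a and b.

2159925625

max exponent per prime: 5^4 · 11^2 · 13^4 = 2159925625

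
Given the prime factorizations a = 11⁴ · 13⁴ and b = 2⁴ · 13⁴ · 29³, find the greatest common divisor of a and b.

28561

min exponent per shared prime: 13⁴ = 28561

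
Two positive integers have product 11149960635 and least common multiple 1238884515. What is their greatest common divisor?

9

gcd·lcm = product, so gcd = 11149960635/1238884515 = 9.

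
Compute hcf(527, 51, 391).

17

gcd(527, 51): 527 = 10·51 + 17; 51 = 3·17 + 0 → 17
gcd(17, 391): 391 = 23·17 + 0 → 17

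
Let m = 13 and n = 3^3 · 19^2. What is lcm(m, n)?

max exponent per prime: 3^3 · 13 · 19^2 = 126711

126711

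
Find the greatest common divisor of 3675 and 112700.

1225

3675 = 3 · 5² · 7²
112700 = 2² · 5² · 7² · 23
Common: 5² · 7² = 1225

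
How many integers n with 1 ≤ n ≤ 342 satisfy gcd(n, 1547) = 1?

1547 = 7·13·17. Inclusion–exclusion on these primes:
342 − ⌊342/7⌋ − ⌊342/13⌋ − ⌊342/17⌋ + ⌊342/91⌋ + ⌊342/119⌋ + ⌊342/221⌋ − ⌊342/1547⌋ = 254

254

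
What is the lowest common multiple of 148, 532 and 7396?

lcm(148, 532) = 148·532/gcd = 78736/4 = 19684
lcm(19684, 7396) = 19684·7396/gcd = 145582864/4 = 36395716

36395716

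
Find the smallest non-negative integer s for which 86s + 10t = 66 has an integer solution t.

1

gcd(86, 10) = 2 (Euclid: 86 = 8·10 + 6; 10 = 1·6 + 4; 6 = 1·4 + 2; 4 = 2·2 + 0), and 2 | 66.
Extended Euclid: 86·(2) + 10·(-17) = 2. Scale by 33: s₀ = 66.
General solution s = s₀ + 5k; reducing mod 5 gives s = 1 (and t = -2).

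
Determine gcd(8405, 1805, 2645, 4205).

8405 = 5 · 41²; 1805 = 5 · 19²; 2645 = 5 · 23²; 4205 = 5 · 29²
gcd takes min exponent of each prime: 5 = 5

5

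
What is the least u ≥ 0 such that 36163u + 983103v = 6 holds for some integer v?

Reduce mod 983103: 36163u ≡ 6 (mod 983103). With g = gcd(36163, 983103) = 1 dividing 6, divide through: 36163u ≡ 6 (mod 983103).
Since gcd(36163, 983103) = 1, u ≡ 6·(36163)⁻¹ ≡ 7041 (mod 983103). Smallest non-negative: 7041.

7041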